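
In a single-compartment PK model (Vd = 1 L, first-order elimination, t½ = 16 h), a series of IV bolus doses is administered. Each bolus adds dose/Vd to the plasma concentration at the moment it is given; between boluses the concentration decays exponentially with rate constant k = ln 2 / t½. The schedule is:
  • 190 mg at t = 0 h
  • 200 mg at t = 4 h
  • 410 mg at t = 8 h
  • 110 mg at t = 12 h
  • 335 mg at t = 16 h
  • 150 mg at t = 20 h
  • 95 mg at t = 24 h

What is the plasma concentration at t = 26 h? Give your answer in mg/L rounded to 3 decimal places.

k = ln 2 / 16 = 0.04332 per h
Dose 1 (190 mg at t=0 h): 190·exp(−0.04332·26) = 61.600 mg/L
Dose 2 (200 mg at t=4 h): 200·exp(−0.04332·22) = 77.111 mg/L
Dose 3 (410 mg at t=8 h): 410·exp(−0.04332·18) = 187.986 mg/L
Dose 4 (110 mg at t=12 h): 110·exp(−0.04332·14) = 59.978 mg/L
Dose 5 (335 mg at t=16 h): 335·exp(−0.04332·10) = 217.221 mg/L
Dose 6 (150 mg at t=20 h): 150·exp(−0.04332·6) = 115.666 mg/L
Dose 7 (95 mg at t=24 h): 95·exp(−0.04332·2) = 87.115 mg/L
C(26) = 61.600 + 77.111 + 187.986 + 59.978 + 217.221 + 115.666 + 87.115 = 806.676 mg/L

806.676 mg/L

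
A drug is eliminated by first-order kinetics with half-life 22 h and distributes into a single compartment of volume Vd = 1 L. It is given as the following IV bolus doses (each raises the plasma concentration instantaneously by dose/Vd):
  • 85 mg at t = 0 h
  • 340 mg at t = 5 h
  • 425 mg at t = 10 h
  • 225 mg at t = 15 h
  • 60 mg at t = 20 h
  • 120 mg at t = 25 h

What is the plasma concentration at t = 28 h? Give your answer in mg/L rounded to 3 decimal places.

k = ln 2 / 22 = 0.03151 per h
Dose 1 (85 mg at t=0 h): 85·exp(−0.03151·28) = 35.180 mg/L
Dose 2 (340 mg at t=5 h): 340·exp(−0.03151·23) = 164.727 mg/L
Dose 3 (425 mg at t=10 h): 425·exp(−0.03151·18) = 241.041 mg/L
Dose 4 (225 mg at t=15 h): 225·exp(−0.03151·13) = 149.383 mg/L
Dose 5 (60 mg at t=20 h): 60·exp(−0.03151·8) = 46.632 mg/L
Dose 6 (120 mg at t=25 h): 120·exp(−0.03151·3) = 109.177 mg/L
C(28) = 35.180 + 164.727 + 241.041 + 149.383 + 46.632 + 109.177 = 746.141 mg/L

746.141 mg/L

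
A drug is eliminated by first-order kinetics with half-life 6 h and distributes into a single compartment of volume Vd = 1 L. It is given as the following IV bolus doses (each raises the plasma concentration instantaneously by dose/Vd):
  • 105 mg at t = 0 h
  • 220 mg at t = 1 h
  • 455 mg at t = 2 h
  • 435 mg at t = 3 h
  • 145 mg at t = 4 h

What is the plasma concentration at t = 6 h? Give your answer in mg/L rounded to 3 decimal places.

k = ln 2 / 6 = 0.11552 per h
Dose 1 (105 mg at t=0 h): 105·exp(−0.11552·6) = 52.500 mg/L
Dose 2 (220 mg at t=1 h): 220·exp(−0.11552·5) = 123.471 mg/L
Dose 3 (455 mg at t=2 h): 455·exp(−0.11552·4) = 286.632 mg/L
Dose 4 (435 mg at t=3 h): 435·exp(−0.11552·3) = 307.591 mg/L
Dose 5 (145 mg at t=4 h): 145·exp(−0.11552·2) = 115.087 mg/L
C(6) = 52.500 + 123.471 + 286.632 + 307.591 + 115.087 = 885.281 mg/L

885.281 mg/L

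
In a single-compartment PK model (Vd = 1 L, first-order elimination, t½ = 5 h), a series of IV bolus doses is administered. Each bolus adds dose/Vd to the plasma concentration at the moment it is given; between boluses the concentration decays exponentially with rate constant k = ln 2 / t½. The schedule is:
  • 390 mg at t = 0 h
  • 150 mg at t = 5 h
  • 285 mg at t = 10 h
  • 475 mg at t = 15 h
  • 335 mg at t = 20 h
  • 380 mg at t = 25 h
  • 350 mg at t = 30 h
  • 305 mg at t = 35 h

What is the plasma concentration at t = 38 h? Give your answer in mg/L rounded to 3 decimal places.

436.005 mg/L

k = ln 2 / 5 = 0.13863 per h
Dose 1 (390 mg at t=0 h): 390·exp(−0.13863·38) = 2.010 mg/L
Dose 2 (150 mg at t=5 h): 150·exp(−0.13863·33) = 1.546 mg/L
Dose 3 (285 mg at t=10 h): 285·exp(−0.13863·28) = 5.876 mg/L
Dose 4 (475 mg at t=15 h): 475·exp(−0.13863·23) = 19.586 mg/L
Dose 5 (335 mg at t=20 h): 335·exp(−0.13863·18) = 27.627 mg/L
Dose 6 (380 mg at t=25 h): 380·exp(−0.13863·13) = 62.677 mg/L
Dose 7 (350 mg at t=30 h): 350·exp(−0.13863·8) = 115.457 mg/L
Dose 8 (305 mg at t=35 h): 305·exp(−0.13863·3) = 201.225 mg/L
C(38) = 2.010 + 1.546 + 5.876 + 19.586 + 27.627 + 62.677 + 115.457 + 201.225 = 436.005 mg/L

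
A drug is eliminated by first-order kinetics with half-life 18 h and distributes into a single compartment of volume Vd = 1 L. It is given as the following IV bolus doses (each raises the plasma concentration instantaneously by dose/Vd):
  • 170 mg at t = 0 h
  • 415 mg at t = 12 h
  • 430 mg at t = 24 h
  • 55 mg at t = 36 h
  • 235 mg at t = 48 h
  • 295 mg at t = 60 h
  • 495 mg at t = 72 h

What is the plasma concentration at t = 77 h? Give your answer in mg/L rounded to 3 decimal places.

748.451 mg/L

k = ln 2 / 18 = 0.03851 per h
Dose 1 (170 mg at t=0 h): 170·exp(−0.03851·77) = 8.764 mg/L
Dose 2 (415 mg at t=12 h): 415·exp(−0.03851·65) = 33.962 mg/L
Dose 3 (430 mg at t=24 h): 430·exp(−0.03851·53) = 55.860 mg/L
Dose 4 (55 mg at t=36 h): 55·exp(−0.03851·41) = 11.342 mg/L
Dose 5 (235 mg at t=48 h): 235·exp(−0.03851·29) = 76.926 mg/L
Dose 6 (295 mg at t=60 h): 295·exp(−0.03851·17) = 153.291 mg/L
Dose 7 (495 mg at t=72 h): 495·exp(−0.03851·5) = 408.306 mg/L
C(77) = 8.764 + 33.962 + 55.860 + 11.342 + 76.926 + 153.291 + 408.306 = 748.451 mg/L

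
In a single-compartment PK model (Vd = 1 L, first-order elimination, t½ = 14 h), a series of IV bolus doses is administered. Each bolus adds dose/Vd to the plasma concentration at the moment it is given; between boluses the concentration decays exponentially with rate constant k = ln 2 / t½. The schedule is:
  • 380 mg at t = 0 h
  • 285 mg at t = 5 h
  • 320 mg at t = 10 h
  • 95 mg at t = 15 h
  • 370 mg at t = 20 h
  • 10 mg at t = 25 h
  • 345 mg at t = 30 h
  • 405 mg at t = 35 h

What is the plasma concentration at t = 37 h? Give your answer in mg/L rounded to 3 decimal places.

1011.072 mg/L

k = ln 2 / 14 = 0.04951 per h
Dose 1 (380 mg at t=0 h): 380·exp(−0.04951·37) = 60.842 mg/L
Dose 2 (285 mg at t=5 h): 285·exp(−0.04951·32) = 58.449 mg/L
Dose 3 (320 mg at t=10 h): 320·exp(−0.04951·27) = 84.061 mg/L
Dose 4 (95 mg at t=15 h): 95·exp(−0.04951·22) = 31.965 mg/L
Dose 5 (370 mg at t=20 h): 370·exp(−0.04951·17) = 159.465 mg/L
Dose 6 (10 mg at t=25 h): 10·exp(−0.04951·12) = 5.520 mg/L
Dose 7 (345 mg at t=30 h): 345·exp(−0.04951·7) = 243.952 mg/L
Dose 8 (405 mg at t=35 h): 405·exp(−0.04951·2) = 366.818 mg/L
C(37) = 60.842 + 58.449 + 84.061 + 31.965 + 159.465 + 5.520 + 243.952 + 366.818 = 1011.072 mg/L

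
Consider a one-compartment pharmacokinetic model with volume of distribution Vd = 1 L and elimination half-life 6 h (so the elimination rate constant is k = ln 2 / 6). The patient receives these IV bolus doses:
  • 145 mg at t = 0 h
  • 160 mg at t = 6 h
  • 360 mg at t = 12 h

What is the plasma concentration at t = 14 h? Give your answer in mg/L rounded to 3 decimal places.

378.000 mg/L

k = ln 2 / 6 = 0.11552 per h
Dose 1 (145 mg at t=0 h): 145·exp(−0.11552·14) = 28.772 mg/L
Dose 2 (160 mg at t=6 h): 160·exp(−0.11552·8) = 63.496 mg/L
Dose 3 (360 mg at t=12 h): 360·exp(−0.11552·2) = 285.732 mg/L
C(14) = 28.772 + 63.496 + 285.732 = 378.000 mg/L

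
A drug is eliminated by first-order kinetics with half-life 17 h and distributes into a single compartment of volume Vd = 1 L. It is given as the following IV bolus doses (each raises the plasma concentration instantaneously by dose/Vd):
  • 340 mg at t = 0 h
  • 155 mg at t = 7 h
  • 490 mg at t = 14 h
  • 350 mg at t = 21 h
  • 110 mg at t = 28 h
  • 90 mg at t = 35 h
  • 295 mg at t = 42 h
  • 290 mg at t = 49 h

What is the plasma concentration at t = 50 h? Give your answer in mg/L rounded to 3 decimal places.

876.296 mg/L

k = ln 2 / 17 = 0.04077 per h
Dose 1 (340 mg at t=0 h): 340·exp(−0.04077·50) = 44.269 mg/L
Dose 2 (155 mg at t=7 h): 155·exp(−0.04077·43) = 26.847 mg/L
Dose 3 (490 mg at t=14 h): 490·exp(−0.04077·36) = 112.907 mg/L
Dose 4 (350 mg at t=21 h): 350·exp(−0.04077·29) = 107.287 mg/L
Dose 5 (110 mg at t=28 h): 110·exp(−0.04077·22) = 44.856 mg/L
Dose 6 (90 mg at t=35 h): 90·exp(−0.04077·15) = 48.823 mg/L
Dose 7 (295 mg at t=42 h): 295·exp(−0.04077·8) = 212.893 mg/L
Dose 8 (290 mg at t=49 h): 290·exp(−0.04077·1) = 278.414 mg/L
C(50) = 44.269 + 26.847 + 112.907 + 107.287 + 44.856 + 48.823 + 212.893 + 278.414 = 876.296 mg/L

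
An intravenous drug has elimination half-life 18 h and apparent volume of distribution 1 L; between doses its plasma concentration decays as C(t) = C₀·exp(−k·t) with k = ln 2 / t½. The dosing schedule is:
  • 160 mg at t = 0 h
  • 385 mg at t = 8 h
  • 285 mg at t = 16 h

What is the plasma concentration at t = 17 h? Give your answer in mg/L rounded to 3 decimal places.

629.611 mg/L

k = ln 2 / 18 = 0.03851 per h
Dose 1 (160 mg at t=0 h): 160·exp(−0.03851·17) = 83.141 mg/L
Dose 2 (385 mg at t=8 h): 385·exp(−0.03851·9) = 272.236 mg/L
Dose 3 (285 mg at t=16 h): 285·exp(−0.03851·1) = 274.234 mg/L
C(17) = 83.141 + 272.236 + 274.234 = 629.611 mg/L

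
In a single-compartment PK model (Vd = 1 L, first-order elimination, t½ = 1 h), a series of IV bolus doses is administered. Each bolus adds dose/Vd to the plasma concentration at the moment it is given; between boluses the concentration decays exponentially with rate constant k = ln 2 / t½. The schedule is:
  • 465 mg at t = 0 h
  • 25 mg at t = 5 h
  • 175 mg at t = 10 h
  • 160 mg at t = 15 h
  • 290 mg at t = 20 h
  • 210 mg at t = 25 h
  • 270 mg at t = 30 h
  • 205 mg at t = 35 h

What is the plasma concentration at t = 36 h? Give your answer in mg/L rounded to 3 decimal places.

106.826 mg/L

k = ln 2 / 1 = 0.69315 per h
Dose 1 (465 mg at t=0 h): 465·exp(−0.69315·36) = 0.000 mg/L
Dose 2 (25 mg at t=5 h): 25·exp(−0.69315·31) = 0.000 mg/L
Dose 3 (175 mg at t=10 h): 175·exp(−0.69315·26) = 0.000 mg/L
Dose 4 (160 mg at t=15 h): 160·exp(−0.69315·21) = 0.000 mg/L
Dose 5 (290 mg at t=20 h): 290·exp(−0.69315·16) = 0.004 mg/L
Dose 6 (210 mg at t=25 h): 210·exp(−0.69315·11) = 0.103 mg/L
Dose 7 (270 mg at t=30 h): 270·exp(−0.69315·6) = 4.219 mg/L
Dose 8 (205 mg at t=35 h): 205·exp(−0.69315·1) = 102.500 mg/L
C(36) = 0.000 + 0.000 + 0.000 + 0.000 + 0.004 + 0.103 + 4.219 + 102.500 = 106.826 mg/L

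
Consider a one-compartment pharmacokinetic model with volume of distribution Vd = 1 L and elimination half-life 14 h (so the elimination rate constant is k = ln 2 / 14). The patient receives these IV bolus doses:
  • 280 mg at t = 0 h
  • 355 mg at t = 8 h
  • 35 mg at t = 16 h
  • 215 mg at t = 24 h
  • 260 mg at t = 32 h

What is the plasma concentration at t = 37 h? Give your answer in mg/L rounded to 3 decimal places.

k = ln 2 / 14 = 0.04951 per h
Dose 1 (280 mg at t=0 h): 280·exp(−0.04951·37) = 44.831 mg/L
Dose 2 (355 mg at t=8 h): 355·exp(−0.04951·29) = 84.463 mg/L
Dose 3 (35 mg at t=16 h): 35·exp(−0.04951·21) = 12.374 mg/L
Dose 4 (215 mg at t=24 h): 215·exp(−0.04951·13) = 112.956 mg/L
Dose 5 (260 mg at t=32 h): 260·exp(−0.04951·5) = 202.984 mg/L
C(37) = 44.831 + 84.463 + 12.374 + 112.956 + 202.984 = 457.609 mg/L

457.609 mg/L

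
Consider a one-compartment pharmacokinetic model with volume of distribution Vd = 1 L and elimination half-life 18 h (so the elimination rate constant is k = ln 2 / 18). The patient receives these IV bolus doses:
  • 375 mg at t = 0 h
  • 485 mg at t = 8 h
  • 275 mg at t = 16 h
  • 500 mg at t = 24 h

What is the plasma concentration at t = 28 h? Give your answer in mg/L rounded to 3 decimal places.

953.960 mg/L

k = ln 2 / 18 = 0.03851 per h
Dose 1 (375 mg at t=0 h): 375·exp(−0.03851·28) = 127.574 mg/L
Dose 2 (485 mg at t=8 h): 485·exp(−0.03851·20) = 224.525 mg/L
Dose 3 (275 mg at t=16 h): 275·exp(−0.03851·12) = 173.239 mg/L
Dose 4 (500 mg at t=24 h): 500·exp(−0.03851·4) = 428.622 mg/L
C(28) = 127.574 + 224.525 + 173.239 + 428.622 = 953.960 mg/L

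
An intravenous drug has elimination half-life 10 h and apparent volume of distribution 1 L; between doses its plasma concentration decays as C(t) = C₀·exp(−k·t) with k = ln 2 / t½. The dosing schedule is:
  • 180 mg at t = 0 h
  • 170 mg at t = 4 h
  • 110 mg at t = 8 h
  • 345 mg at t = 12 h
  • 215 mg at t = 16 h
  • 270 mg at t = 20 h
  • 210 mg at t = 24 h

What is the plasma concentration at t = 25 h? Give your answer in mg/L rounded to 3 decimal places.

k = ln 2 / 10 = 0.06931 per h
Dose 1 (180 mg at t=0 h): 180·exp(−0.06931·25) = 31.820 mg/L
Dose 2 (170 mg at t=4 h): 170·exp(−0.06931·21) = 39.654 mg/L
Dose 3 (110 mg at t=8 h): 110·exp(−0.06931·17) = 33.856 mg/L
Dose 4 (345 mg at t=12 h): 345·exp(−0.06931·13) = 140.114 mg/L
Dose 5 (215 mg at t=16 h): 215·exp(−0.06931·9) = 115.216 mg/L
Dose 6 (270 mg at t=20 h): 270·exp(−0.06931·5) = 190.919 mg/L
Dose 7 (210 mg at t=24 h): 210·exp(−0.06931·1) = 195.937 mg/L
C(25) = 31.820 + 39.654 + 33.856 + 140.114 + 115.216 + 190.919 + 195.937 = 747.515 mg/L

747.515 mg/L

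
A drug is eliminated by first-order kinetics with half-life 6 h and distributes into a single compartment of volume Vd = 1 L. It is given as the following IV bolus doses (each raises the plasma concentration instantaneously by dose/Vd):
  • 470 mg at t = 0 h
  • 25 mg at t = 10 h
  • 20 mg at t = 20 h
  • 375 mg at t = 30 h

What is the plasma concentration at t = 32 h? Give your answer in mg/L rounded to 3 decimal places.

k = ln 2 / 6 = 0.11552 per h
Dose 1 (470 mg at t=0 h): 470·exp(−0.11552·32) = 11.657 mg/L
Dose 2 (25 mg at t=10 h): 25·exp(−0.11552·22) = 1.969 mg/L
Dose 3 (20 mg at t=20 h): 20·exp(−0.11552·12) = 5.000 mg/L
Dose 4 (375 mg at t=30 h): 375·exp(−0.11552·2) = 297.638 mg/L
C(32) = 11.657 + 1.969 + 5.000 + 297.638 = 316.264 mg/L

316.264 mg/L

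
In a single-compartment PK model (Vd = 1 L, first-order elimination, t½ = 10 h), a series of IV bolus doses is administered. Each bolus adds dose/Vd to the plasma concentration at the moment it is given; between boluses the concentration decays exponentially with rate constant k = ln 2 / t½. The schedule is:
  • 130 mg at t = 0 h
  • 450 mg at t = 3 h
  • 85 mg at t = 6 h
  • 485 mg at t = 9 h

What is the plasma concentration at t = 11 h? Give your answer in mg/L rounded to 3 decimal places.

k = ln 2 / 10 = 0.06931 per h
Dose 1 (130 mg at t=0 h): 130·exp(−0.06931·11) = 60.647 mg/L
Dose 2 (450 mg at t=3 h): 450·exp(−0.06931·8) = 258.457 mg/L
Dose 3 (85 mg at t=6 h): 85·exp(−0.06931·5) = 60.104 mg/L
Dose 4 (485 mg at t=9 h): 485·exp(−0.06931·2) = 422.217 mg/L
C(11) = 60.647 + 258.457 + 60.104 + 422.217 = 801.425 mg/L

801.425 mg/L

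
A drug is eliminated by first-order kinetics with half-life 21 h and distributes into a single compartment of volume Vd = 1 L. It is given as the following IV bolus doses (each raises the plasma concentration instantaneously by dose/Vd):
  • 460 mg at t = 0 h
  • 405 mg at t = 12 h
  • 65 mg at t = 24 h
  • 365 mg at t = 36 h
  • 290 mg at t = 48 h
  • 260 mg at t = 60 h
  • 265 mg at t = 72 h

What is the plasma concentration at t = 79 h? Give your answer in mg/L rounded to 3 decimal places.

k = ln 2 / 21 = 0.03301 per h
Dose 1 (460 mg at t=0 h): 460·exp(−0.03301·79) = 33.909 mg/L
Dose 2 (405 mg at t=12 h): 405·exp(−0.03301·67) = 44.364 mg/L
Dose 3 (65 mg at t=24 h): 65·exp(−0.03301·55) = 10.580 mg/L
Dose 4 (365 mg at t=36 h): 365·exp(−0.03301·43) = 88.287 mg/L
Dose 5 (290 mg at t=48 h): 290·exp(−0.03301·31) = 104.237 mg/L
Dose 6 (260 mg at t=60 h): 260·exp(−0.03301·19) = 138.871 mg/L
Dose 7 (265 mg at t=72 h): 265·exp(−0.03301·7) = 210.331 mg/L
C(79) = 33.909 + 44.364 + 10.580 + 88.287 + 104.237 + 138.871 + 210.331 = 630.579 mg/L

630.579 mg/L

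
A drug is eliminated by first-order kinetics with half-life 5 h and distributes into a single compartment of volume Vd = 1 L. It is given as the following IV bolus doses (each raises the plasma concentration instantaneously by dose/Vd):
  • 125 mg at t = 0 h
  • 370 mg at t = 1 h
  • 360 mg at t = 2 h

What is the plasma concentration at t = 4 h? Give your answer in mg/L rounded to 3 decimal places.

588.732 mg/L

k = ln 2 / 5 = 0.13863 per h
Dose 1 (125 mg at t=0 h): 125·exp(−0.13863·4) = 71.794 mg/L
Dose 2 (370 mg at t=1 h): 370·exp(−0.13863·3) = 244.109 mg/L
Dose 3 (360 mg at t=2 h): 360·exp(−0.13863·2) = 272.829 mg/L
C(4) = 71.794 + 244.109 + 272.829 = 588.732 mg/L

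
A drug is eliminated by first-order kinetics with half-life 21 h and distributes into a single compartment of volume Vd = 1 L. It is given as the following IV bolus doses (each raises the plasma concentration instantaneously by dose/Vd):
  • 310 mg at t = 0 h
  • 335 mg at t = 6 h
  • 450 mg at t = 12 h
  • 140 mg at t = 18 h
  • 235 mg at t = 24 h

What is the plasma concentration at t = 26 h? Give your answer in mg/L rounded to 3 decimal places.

915.520 mg/L

k = ln 2 / 21 = 0.03301 per h
Dose 1 (310 mg at t=0 h): 310·exp(−0.03301·26) = 131.419 mg/L
Dose 2 (335 mg at t=6 h): 335·exp(−0.03301·20) = 173.121 mg/L
Dose 3 (450 mg at t=12 h): 450·exp(−0.03301·14) = 283.482 mg/L
Dose 4 (140 mg at t=18 h): 140·exp(−0.03301·8) = 107.510 mg/L
Dose 5 (235 mg at t=24 h): 235·exp(−0.03301·2) = 219.988 mg/L
C(26) = 131.419 + 173.121 + 283.482 + 107.510 + 219.988 = 915.520 mg/L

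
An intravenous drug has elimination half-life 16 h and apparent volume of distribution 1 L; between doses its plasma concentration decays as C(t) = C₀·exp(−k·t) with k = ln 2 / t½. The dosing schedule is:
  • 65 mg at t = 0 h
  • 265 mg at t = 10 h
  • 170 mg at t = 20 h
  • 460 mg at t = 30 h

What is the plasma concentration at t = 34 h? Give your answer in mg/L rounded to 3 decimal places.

588.098 mg/L

k = ln 2 / 16 = 0.04332 per h
Dose 1 (65 mg at t=0 h): 65·exp(−0.04332·34) = 14.901 mg/L
Dose 2 (265 mg at t=10 h): 265·exp(−0.04332·24) = 93.692 mg/L
Dose 3 (170 mg at t=20 h): 170·exp(−0.04332·14) = 92.693 mg/L
Dose 4 (460 mg at t=30 h): 460·exp(−0.04332·4) = 386.812 mg/L
C(34) = 14.901 + 93.692 + 92.693 + 386.812 = 588.098 mg/L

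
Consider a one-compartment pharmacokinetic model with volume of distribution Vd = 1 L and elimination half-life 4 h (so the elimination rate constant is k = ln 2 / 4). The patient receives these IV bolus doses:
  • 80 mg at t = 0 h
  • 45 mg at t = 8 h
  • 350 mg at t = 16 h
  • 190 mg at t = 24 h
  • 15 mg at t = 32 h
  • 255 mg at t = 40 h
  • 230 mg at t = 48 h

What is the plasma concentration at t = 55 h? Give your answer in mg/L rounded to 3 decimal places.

88.919 mg/L

k = ln 2 / 4 = 0.17329 per h
Dose 1 (80 mg at t=0 h): 80·exp(−0.17329·55) = 0.006 mg/L
Dose 2 (45 mg at t=8 h): 45·exp(−0.17329·47) = 0.013 mg/L
Dose 3 (350 mg at t=16 h): 350·exp(−0.17329·39) = 0.406 mg/L
Dose 4 (190 mg at t=24 h): 190·exp(−0.17329·31) = 0.883 mg/L
Dose 5 (15 mg at t=32 h): 15·exp(−0.17329·23) = 0.279 mg/L
Dose 6 (255 mg at t=40 h): 255·exp(−0.17329·15) = 18.953 mg/L
Dose 7 (230 mg at t=48 h): 230·exp(−0.17329·7) = 68.379 mg/L
C(55) = 0.006 + 0.013 + 0.406 + 0.883 + 0.279 + 18.953 + 68.379 = 88.919 mg/L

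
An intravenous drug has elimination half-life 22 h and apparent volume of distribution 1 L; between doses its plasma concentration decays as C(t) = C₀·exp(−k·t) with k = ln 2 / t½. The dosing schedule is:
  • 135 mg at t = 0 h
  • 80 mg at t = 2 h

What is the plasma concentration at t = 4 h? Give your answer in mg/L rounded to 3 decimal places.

k = ln 2 / 22 = 0.03151 per h
Dose 1 (135 mg at t=0 h): 135·exp(−0.03151·4) = 119.015 mg/L
Dose 2 (80 mg at t=2 h): 80·exp(−0.03151·2) = 75.114 mg/L
C(4) = 119.015 + 75.114 = 194.129 mg/L

194.129 mg/L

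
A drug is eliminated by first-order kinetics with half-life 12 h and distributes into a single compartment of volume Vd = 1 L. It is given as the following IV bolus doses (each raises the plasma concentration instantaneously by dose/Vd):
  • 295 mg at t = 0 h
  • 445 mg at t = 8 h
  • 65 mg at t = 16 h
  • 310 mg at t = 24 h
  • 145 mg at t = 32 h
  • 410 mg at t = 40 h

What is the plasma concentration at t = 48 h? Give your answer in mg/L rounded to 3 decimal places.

466.151 mg/L

k = ln 2 / 12 = 0.05776 per h
Dose 1 (295 mg at t=0 h): 295·exp(−0.05776·48) = 18.438 mg/L
Dose 2 (445 mg at t=8 h): 445·exp(−0.05776·40) = 44.150 mg/L
Dose 3 (65 mg at t=16 h): 65·exp(−0.05776·32) = 10.237 mg/L
Dose 4 (310 mg at t=24 h): 310·exp(−0.05776·24) = 77.500 mg/L
Dose 5 (145 mg at t=32 h): 145·exp(−0.05776·16) = 57.543 mg/L
Dose 6 (410 mg at t=40 h): 410·exp(−0.05776·8) = 258.284 mg/L
C(48) = 18.438 + 44.150 + 10.237 + 77.500 + 57.543 + 258.284 = 466.151 mg/L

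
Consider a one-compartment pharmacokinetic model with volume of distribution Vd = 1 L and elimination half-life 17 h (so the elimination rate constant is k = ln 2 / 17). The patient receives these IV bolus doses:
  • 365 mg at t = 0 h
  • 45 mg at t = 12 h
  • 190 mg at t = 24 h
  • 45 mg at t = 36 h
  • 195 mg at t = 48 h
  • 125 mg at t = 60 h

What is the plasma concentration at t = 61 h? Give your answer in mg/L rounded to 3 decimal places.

k = ln 2 / 17 = 0.04077 per h
Dose 1 (365 mg at t=0 h): 365·exp(−0.04077·61) = 30.348 mg/L
Dose 2 (45 mg at t=12 h): 45·exp(−0.04077·49) = 6.103 mg/L
Dose 3 (190 mg at t=24 h): 190·exp(−0.04077·37) = 42.031 mg/L
Dose 4 (45 mg at t=36 h): 45·exp(−0.04077·25) = 16.238 mg/L
Dose 5 (195 mg at t=48 h): 195·exp(−0.04077·13) = 114.772 mg/L
Dose 6 (125 mg at t=60 h): 125·exp(−0.04077·1) = 120.006 mg/L
C(61) = 30.348 + 6.103 + 42.031 + 16.238 + 114.772 + 120.006 = 329.497 mg/L

329.497 mg/L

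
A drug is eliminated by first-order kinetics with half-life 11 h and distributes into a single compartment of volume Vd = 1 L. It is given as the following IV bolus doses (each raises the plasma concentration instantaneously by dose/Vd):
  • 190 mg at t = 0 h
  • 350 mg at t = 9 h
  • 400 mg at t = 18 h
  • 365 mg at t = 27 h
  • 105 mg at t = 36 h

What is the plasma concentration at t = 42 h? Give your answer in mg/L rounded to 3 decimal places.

359.162 mg/L

k = ln 2 / 11 = 0.06301 per h
Dose 1 (190 mg at t=0 h): 190·exp(−0.06301·42) = 13.470 mg/L
Dose 2 (350 mg at t=9 h): 350·exp(−0.06301·33) = 43.750 mg/L
Dose 3 (400 mg at t=18 h): 400·exp(−0.06301·24) = 88.159 mg/L
Dose 4 (365 mg at t=27 h): 365·exp(−0.06301·15) = 141.840 mg/L
Dose 5 (105 mg at t=36 h): 105·exp(−0.06301·6) = 71.943 mg/L
C(42) = 13.470 + 43.750 + 88.159 + 141.840 + 71.943 = 359.162 mg/L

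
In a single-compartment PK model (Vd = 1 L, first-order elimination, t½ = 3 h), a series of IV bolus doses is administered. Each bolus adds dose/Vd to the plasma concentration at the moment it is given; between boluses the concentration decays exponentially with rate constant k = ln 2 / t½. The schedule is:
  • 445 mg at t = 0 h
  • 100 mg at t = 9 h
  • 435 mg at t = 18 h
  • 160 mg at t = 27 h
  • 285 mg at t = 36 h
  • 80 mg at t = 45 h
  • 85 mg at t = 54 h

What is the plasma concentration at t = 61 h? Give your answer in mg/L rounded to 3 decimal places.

19.818 mg/L

k = ln 2 / 3 = 0.23105 per h
Dose 1 (445 mg at t=0 h): 445·exp(−0.23105·61) = 0.000 mg/L
Dose 2 (100 mg at t=9 h): 100·exp(−0.23105·52) = 0.001 mg/L
Dose 3 (435 mg at t=18 h): 435·exp(−0.23105·43) = 0.021 mg/L
Dose 4 (160 mg at t=27 h): 160·exp(−0.23105·34) = 0.062 mg/L
Dose 5 (285 mg at t=36 h): 285·exp(−0.23105·25) = 0.884 mg/L
Dose 6 (80 mg at t=45 h): 80·exp(−0.23105·16) = 1.984 mg/L
Dose 7 (85 mg at t=54 h): 85·exp(−0.23105·7) = 16.866 mg/L
C(61) = 0.000 + 0.001 + 0.021 + 0.062 + 0.884 + 1.984 + 16.866 = 19.818 mg/L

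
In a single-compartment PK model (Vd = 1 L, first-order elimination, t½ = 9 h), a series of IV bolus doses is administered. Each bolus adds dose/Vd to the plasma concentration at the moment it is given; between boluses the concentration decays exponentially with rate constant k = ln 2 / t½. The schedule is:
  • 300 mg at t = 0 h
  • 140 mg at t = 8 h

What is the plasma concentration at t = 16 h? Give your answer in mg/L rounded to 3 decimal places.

k = ln 2 / 9 = 0.07702 per h
Dose 1 (300 mg at t=0 h): 300·exp(−0.07702·16) = 87.490 mg/L
Dose 2 (140 mg at t=8 h): 140·exp(−0.07702·8) = 75.604 mg/L
C(16) = 87.490 + 75.604 = 163.094 mg/L

163.094 mg/L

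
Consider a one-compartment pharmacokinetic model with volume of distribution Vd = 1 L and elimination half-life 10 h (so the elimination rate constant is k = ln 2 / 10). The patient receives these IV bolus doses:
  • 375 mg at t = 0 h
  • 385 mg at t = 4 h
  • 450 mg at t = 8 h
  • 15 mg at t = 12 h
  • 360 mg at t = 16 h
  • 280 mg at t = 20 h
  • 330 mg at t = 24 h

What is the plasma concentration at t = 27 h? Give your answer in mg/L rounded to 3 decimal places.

k = ln 2 / 10 = 0.06931 per h
Dose 1 (375 mg at t=0 h): 375·exp(−0.06931·27) = 57.710 mg/L
Dose 2 (385 mg at t=4 h): 385·exp(−0.06931·23) = 78.179 mg/L
Dose 3 (450 mg at t=8 h): 450·exp(−0.06931·19) = 120.575 mg/L
Dose 4 (15 mg at t=12 h): 15·exp(−0.06931·15) = 5.303 mg/L
Dose 5 (360 mg at t=16 h): 360·exp(−0.06931·11) = 167.946 mg/L
Dose 6 (280 mg at t=20 h): 280·exp(−0.06931·7) = 172.360 mg/L
Dose 7 (330 mg at t=24 h): 330·exp(−0.06931·3) = 268.043 mg/L
C(27) = 57.710 + 78.179 + 120.575 + 5.303 + 167.946 + 172.360 + 268.043 = 870.116 mg/L

870.116 mg/L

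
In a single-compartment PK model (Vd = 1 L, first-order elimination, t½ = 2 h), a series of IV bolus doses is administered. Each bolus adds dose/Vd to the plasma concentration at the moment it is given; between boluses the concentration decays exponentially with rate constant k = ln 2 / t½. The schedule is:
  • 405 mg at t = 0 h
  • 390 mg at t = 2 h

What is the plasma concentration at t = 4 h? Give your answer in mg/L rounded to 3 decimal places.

296.250 mg/L

k = ln 2 / 2 = 0.34657 per h
Dose 1 (405 mg at t=0 h): 405·exp(−0.34657·4) = 101.250 mg/L
Dose 2 (390 mg at t=2 h): 390·exp(−0.34657·2) = 195.000 mg/L
C(4) = 101.250 + 195.000 = 296.250 mg/L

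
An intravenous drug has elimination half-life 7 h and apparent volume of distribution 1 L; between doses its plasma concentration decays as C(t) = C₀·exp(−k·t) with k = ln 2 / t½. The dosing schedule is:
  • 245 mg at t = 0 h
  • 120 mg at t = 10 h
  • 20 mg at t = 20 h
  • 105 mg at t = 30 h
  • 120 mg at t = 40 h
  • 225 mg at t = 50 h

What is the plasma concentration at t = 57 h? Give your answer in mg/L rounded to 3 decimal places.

144.558 mg/L

k = ln 2 / 7 = 0.09902 per h
Dose 1 (245 mg at t=0 h): 245·exp(−0.09902·57) = 0.867 mg/L
Dose 2 (120 mg at t=10 h): 120·exp(−0.09902·47) = 1.143 mg/L
Dose 3 (20 mg at t=20 h): 20·exp(−0.09902·37) = 0.513 mg/L
Dose 4 (105 mg at t=30 h): 105·exp(−0.09902·27) = 7.246 mg/L
Dose 5 (120 mg at t=40 h): 120·exp(−0.09902·17) = 22.290 mg/L
Dose 6 (225 mg at t=50 h): 225·exp(−0.09902·7) = 112.500 mg/L
C(57) = 0.867 + 1.143 + 0.513 + 7.246 + 22.290 + 112.500 = 144.558 mg/L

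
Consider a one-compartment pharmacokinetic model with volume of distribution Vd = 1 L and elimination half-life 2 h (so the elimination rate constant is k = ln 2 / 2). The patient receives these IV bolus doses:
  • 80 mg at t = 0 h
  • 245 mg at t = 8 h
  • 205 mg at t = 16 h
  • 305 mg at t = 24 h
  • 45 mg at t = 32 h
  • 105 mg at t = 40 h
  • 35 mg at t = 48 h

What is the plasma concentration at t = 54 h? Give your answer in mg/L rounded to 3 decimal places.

5.227 mg/L

k = ln 2 / 2 = 0.34657 per h
Dose 1 (80 mg at t=0 h): 80·exp(−0.34657·54) = 0.000 mg/L
Dose 2 (245 mg at t=8 h): 245·exp(−0.34657·46) = 0.000 mg/L
Dose 3 (205 mg at t=16 h): 205·exp(−0.34657·38) = 0.000 mg/L
Dose 4 (305 mg at t=24 h): 305·exp(−0.34657·30) = 0.009 mg/L
Dose 5 (45 mg at t=32 h): 45·exp(−0.34657·22) = 0.022 mg/L
Dose 6 (105 mg at t=40 h): 105·exp(−0.34657·14) = 0.820 mg/L
Dose 7 (35 mg at t=48 h): 35·exp(−0.34657·6) = 4.375 mg/L
C(54) = 0.000 + 0.000 + 0.000 + 0.009 + 0.022 + 0.820 + 4.375 = 5.227 mg/L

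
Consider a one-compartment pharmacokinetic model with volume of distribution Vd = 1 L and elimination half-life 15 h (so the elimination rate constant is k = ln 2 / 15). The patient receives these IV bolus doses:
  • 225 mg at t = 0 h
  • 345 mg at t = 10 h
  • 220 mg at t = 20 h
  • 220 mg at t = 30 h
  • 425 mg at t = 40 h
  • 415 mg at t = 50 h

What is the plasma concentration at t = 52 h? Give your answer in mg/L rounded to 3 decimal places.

822.098 mg/L

k = ln 2 / 15 = 0.04621 per h
Dose 1 (225 mg at t=0 h): 225·exp(−0.04621·52) = 20.352 mg/L
Dose 2 (345 mg at t=10 h): 345·exp(−0.04621·42) = 49.538 mg/L
Dose 3 (220 mg at t=20 h): 220·exp(−0.04621·32) = 50.145 mg/L
Dose 4 (220 mg at t=30 h): 220·exp(−0.04621·22) = 79.600 mg/L
Dose 5 (425 mg at t=40 h): 425·exp(−0.04621·12) = 244.098 mg/L
Dose 6 (415 mg at t=50 h): 415·exp(−0.04621·2) = 378.365 mg/L
C(52) = 20.352 + 49.538 + 50.145 + 79.600 + 244.098 + 378.365 = 822.098 mg/L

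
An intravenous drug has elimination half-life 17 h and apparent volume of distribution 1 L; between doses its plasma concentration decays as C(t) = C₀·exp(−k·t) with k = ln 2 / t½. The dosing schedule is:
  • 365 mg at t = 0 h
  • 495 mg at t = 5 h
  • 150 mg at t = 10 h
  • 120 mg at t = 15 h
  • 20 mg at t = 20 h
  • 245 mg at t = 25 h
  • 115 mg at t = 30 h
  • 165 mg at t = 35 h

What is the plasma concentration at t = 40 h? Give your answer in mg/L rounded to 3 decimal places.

k = ln 2 / 17 = 0.04077 per h
Dose 1 (365 mg at t=0 h): 365·exp(−0.04077·40) = 71.447 mg/L
Dose 2 (495 mg at t=5 h): 495·exp(−0.04077·35) = 118.806 mg/L
Dose 3 (150 mg at t=10 h): 150·exp(−0.04077·30) = 44.143 mg/L
Dose 4 (120 mg at t=15 h): 120·exp(−0.04077·25) = 43.300 mg/L
Dose 5 (20 mg at t=20 h): 20·exp(−0.04077·20) = 8.849 mg/L
Dose 6 (245 mg at t=25 h): 245·exp(−0.04077·15) = 132.908 mg/L
Dose 7 (115 mg at t=30 h): 115·exp(−0.04077·10) = 76.493 mg/L
Dose 8 (165 mg at t=35 h): 165·exp(−0.04077·5) = 134.569 mg/L
C(40) = 71.447 + 118.806 + 44.143 + 43.300 + 8.849 + 132.908 + 76.493 + 134.569 = 630.515 mg/L

630.515 mg/L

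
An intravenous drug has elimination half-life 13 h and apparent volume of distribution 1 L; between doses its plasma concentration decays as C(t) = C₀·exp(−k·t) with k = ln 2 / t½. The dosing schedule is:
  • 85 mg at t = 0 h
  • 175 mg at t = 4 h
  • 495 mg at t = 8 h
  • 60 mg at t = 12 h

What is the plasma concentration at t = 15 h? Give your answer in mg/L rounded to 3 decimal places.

527.488 mg/L

k = ln 2 / 13 = 0.05332 per h
Dose 1 (85 mg at t=0 h): 85·exp(−0.05332·15) = 38.201 mg/L
Dose 2 (175 mg at t=4 h): 175·exp(−0.05332·11) = 97.347 mg/L
Dose 3 (495 mg at t=8 h): 495·exp(−0.05332·7) = 340.810 mg/L
Dose 4 (60 mg at t=12 h): 60·exp(−0.05332·3) = 51.131 mg/L
C(15) = 38.201 + 97.347 + 340.810 + 51.131 = 527.488 mg/L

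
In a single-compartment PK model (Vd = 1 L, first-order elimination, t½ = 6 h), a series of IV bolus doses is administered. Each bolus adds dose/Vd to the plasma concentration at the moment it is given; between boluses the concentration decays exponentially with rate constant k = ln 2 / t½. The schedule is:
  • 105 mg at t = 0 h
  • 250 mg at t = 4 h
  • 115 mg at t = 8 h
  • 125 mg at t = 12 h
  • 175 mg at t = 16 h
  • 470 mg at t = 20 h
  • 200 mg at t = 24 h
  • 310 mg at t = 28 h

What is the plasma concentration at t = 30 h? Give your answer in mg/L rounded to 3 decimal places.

k = ln 2 / 6 = 0.11552 per h
Dose 1 (105 mg at t=0 h): 105·exp(−0.11552·30) = 3.281 mg/L
Dose 2 (250 mg at t=4 h): 250·exp(−0.11552·26) = 12.402 mg/L
Dose 3 (115 mg at t=8 h): 115·exp(−0.11552·22) = 9.056 mg/L
Dose 4 (125 mg at t=12 h): 125·exp(−0.11552·18) = 15.625 mg/L
Dose 5 (175 mg at t=16 h): 175·exp(−0.11552·14) = 34.724 mg/L
Dose 6 (470 mg at t=20 h): 470·exp(−0.11552·10) = 148.041 mg/L
Dose 7 (200 mg at t=24 h): 200·exp(−0.11552·6) = 100.000 mg/L
Dose 8 (310 mg at t=28 h): 310·exp(−0.11552·2) = 246.047 mg/L
C(30) = 3.281 + 12.402 + 9.056 + 15.625 + 34.724 + 148.041 + 100.000 + 246.047 = 569.176 mg/L

569.176 mg/L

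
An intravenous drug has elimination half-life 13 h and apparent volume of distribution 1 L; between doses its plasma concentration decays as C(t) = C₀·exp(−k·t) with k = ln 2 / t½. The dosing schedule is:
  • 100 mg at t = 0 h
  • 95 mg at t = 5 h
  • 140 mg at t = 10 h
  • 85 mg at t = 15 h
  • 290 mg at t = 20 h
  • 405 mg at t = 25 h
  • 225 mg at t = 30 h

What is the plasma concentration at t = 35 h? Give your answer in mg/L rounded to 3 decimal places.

k = ln 2 / 13 = 0.05332 per h
Dose 1 (100 mg at t=0 h): 100·exp(−0.05332·35) = 15.472 mg/L
Dose 2 (95 mg at t=5 h): 95·exp(−0.05332·30) = 19.188 mg/L
Dose 3 (140 mg at t=10 h): 140·exp(−0.05332·25) = 36.917 mg/L
Dose 4 (85 mg at t=15 h): 85·exp(−0.05332·20) = 29.261 mg/L
Dose 5 (290 mg at t=20 h): 290·exp(−0.05332·15) = 130.333 mg/L
Dose 6 (405 mg at t=25 h): 405·exp(−0.05332·10) = 237.626 mg/L
Dose 7 (225 mg at t=30 h): 225·exp(−0.05332·5) = 172.346 mg/L
C(35) = 15.472 + 19.188 + 36.917 + 29.261 + 130.333 + 237.626 + 172.346 = 641.144 mg/L

641.144 mg/L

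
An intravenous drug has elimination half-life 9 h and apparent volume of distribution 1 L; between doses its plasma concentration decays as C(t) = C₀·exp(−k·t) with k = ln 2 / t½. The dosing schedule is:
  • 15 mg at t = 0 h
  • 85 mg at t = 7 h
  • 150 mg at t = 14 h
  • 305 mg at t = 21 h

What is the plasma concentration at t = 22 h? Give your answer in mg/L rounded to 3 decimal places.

392.925 mg/L

k = ln 2 / 9 = 0.07702 per h
Dose 1 (15 mg at t=0 h): 15·exp(−0.07702·22) = 2.756 mg/L
Dose 2 (85 mg at t=7 h): 85·exp(−0.07702·15) = 26.773 mg/L
Dose 3 (150 mg at t=14 h): 150·exp(−0.07702·8) = 81.004 mg/L
Dose 4 (305 mg at t=21 h): 305·exp(−0.07702·1) = 282.392 mg/L
C(22) = 2.756 + 26.773 + 81.004 + 282.392 = 392.925 mg/L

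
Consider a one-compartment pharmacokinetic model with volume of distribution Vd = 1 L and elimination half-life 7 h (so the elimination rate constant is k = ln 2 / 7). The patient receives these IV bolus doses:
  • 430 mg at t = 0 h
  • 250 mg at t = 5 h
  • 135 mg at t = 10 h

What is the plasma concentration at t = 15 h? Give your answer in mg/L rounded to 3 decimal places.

272.523 mg/L

k = ln 2 / 7 = 0.09902 per h
Dose 1 (430 mg at t=0 h): 430·exp(−0.09902·15) = 97.365 mg/L
Dose 2 (250 mg at t=5 h): 250·exp(−0.09902·10) = 92.875 mg/L
Dose 3 (135 mg at t=10 h): 135·exp(−0.09902·5) = 82.283 mg/L
C(15) = 97.365 + 92.875 + 82.283 = 272.523 mg/L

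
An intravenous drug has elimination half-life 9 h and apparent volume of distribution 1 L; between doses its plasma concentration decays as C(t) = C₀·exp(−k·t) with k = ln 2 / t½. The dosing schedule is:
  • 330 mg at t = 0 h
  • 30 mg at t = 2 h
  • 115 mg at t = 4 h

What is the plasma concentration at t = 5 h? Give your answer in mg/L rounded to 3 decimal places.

k = ln 2 / 9 = 0.07702 per h
Dose 1 (330 mg at t=0 h): 330·exp(−0.07702·5) = 224.530 mg/L
Dose 2 (30 mg at t=2 h): 30·exp(−0.07702·3) = 23.811 mg/L
Dose 3 (115 mg at t=4 h): 115·exp(−0.07702·1) = 106.476 mg/L
C(5) = 224.530 + 23.811 + 106.476 = 354.817 mg/L

354.817 mg/L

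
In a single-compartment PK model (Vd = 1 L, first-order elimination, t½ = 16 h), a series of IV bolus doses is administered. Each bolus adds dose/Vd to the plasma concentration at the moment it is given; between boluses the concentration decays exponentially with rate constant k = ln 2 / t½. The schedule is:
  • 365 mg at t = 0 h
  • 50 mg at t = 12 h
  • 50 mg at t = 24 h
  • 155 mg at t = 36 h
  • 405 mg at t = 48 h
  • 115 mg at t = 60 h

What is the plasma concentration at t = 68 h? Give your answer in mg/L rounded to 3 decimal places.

k = ln 2 / 16 = 0.04332 per h
Dose 1 (365 mg at t=0 h): 365·exp(−0.04332·68) = 19.183 mg/L
Dose 2 (50 mg at t=12 h): 50·exp(−0.04332·56) = 4.419 mg/L
Dose 3 (50 mg at t=24 h): 50·exp(−0.04332·44) = 7.433 mg/L
Dose 4 (155 mg at t=36 h): 155·exp(−0.04332·32) = 38.750 mg/L
Dose 5 (405 mg at t=48 h): 405·exp(−0.04332·20) = 170.282 mg/L
Dose 6 (115 mg at t=60 h): 115·exp(−0.04332·8) = 81.317 mg/L
C(68) = 19.183 + 4.419 + 7.433 + 38.750 + 170.282 + 81.317 = 321.384 mg/L

321.384 mg/L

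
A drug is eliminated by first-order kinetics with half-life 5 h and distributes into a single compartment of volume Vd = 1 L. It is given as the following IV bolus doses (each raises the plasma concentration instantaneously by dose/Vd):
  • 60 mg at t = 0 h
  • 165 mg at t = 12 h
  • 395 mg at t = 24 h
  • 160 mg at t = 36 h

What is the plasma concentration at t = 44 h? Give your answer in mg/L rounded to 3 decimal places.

k = ln 2 / 5 = 0.13863 per h
Dose 1 (60 mg at t=0 h): 60·exp(−0.13863·44) = 0.135 mg/L
Dose 2 (165 mg at t=12 h): 165·exp(−0.13863·32) = 1.954 mg/L
Dose 3 (395 mg at t=24 h): 395·exp(−0.13863·20) = 24.688 mg/L
Dose 4 (160 mg at t=36 h): 160·exp(−0.13863·8) = 52.780 mg/L
C(44) = 0.135 + 1.954 + 24.688 + 52.780 = 79.556 mg/L

79.556 mg/L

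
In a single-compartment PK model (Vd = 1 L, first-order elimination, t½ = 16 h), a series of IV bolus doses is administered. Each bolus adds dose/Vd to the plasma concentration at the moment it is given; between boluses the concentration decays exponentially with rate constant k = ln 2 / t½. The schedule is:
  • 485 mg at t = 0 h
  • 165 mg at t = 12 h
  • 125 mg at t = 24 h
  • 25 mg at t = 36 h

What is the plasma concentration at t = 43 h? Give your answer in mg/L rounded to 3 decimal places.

191.707 mg/L

k = ln 2 / 16 = 0.04332 per h
Dose 1 (485 mg at t=0 h): 485·exp(−0.04332·43) = 75.288 mg/L
Dose 2 (165 mg at t=12 h): 165·exp(−0.04332·31) = 43.076 mg/L
Dose 3 (125 mg at t=24 h): 125·exp(−0.04332·19) = 54.883 mg/L
Dose 4 (25 mg at t=36 h): 25·exp(−0.04332·7) = 18.460 mg/L
C(43) = 75.288 + 43.076 + 54.883 + 18.460 = 191.707 mg/L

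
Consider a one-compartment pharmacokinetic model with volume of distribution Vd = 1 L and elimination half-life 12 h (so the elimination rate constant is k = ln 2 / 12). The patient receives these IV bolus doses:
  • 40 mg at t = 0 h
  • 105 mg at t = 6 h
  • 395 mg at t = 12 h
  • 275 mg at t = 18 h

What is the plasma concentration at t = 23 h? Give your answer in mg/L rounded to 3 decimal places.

k = ln 2 / 12 = 0.05776 per h
Dose 1 (40 mg at t=0 h): 40·exp(−0.05776·23) = 10.595 mg/L
Dose 2 (105 mg at t=6 h): 105·exp(−0.05776·17) = 39.331 mg/L
Dose 3 (395 mg at t=12 h): 395·exp(−0.05776·11) = 209.244 mg/L
Dose 4 (275 mg at t=18 h): 275·exp(−0.05776·5) = 206.017 mg/L
C(23) = 10.595 + 39.331 + 209.244 + 206.017 = 465.186 mg/L

465.186 mg/L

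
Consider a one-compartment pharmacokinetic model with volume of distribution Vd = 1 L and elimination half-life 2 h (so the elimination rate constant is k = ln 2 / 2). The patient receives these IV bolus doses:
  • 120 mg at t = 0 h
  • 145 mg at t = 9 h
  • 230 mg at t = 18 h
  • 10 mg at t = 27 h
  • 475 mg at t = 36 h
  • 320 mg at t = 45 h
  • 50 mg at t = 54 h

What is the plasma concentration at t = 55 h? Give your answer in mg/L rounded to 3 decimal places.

46.013 mg/L

k = ln 2 / 2 = 0.34657 per h
Dose 1 (120 mg at t=0 h): 120·exp(−0.34657·55) = 0.000 mg/L
Dose 2 (145 mg at t=9 h): 145·exp(−0.34657·46) = 0.000 mg/L
Dose 3 (230 mg at t=18 h): 230·exp(−0.34657·37) = 0.001 mg/L
Dose 4 (10 mg at t=27 h): 10·exp(−0.34657·28) = 0.001 mg/L
Dose 5 (475 mg at t=36 h): 475·exp(−0.34657·19) = 0.656 mg/L
Dose 6 (320 mg at t=45 h): 320·exp(−0.34657·10) = 10.000 mg/L
Dose 7 (50 mg at t=54 h): 50·exp(−0.34657·1) = 35.355 mg/L
C(55) = 0.000 + 0.000 + 0.001 + 0.001 + 0.656 + 10.000 + 35.355 = 46.013 mg/L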